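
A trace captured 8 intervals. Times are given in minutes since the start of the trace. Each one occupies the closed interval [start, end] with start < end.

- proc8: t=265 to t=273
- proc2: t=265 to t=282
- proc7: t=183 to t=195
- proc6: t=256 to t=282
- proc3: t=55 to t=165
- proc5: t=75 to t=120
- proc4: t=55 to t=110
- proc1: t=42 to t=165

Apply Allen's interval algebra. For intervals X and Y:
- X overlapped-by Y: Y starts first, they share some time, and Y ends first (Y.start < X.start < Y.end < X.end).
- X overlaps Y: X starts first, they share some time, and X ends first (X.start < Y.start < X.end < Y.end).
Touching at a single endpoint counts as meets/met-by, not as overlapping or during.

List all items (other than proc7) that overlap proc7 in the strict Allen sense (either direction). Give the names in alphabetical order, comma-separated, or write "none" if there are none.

none

Target proc7 = [t=183, t=195].
proc1 [t=42, t=165] → before → no.
proc2 [t=265, t=282] → after → no.
proc3 [t=55, t=165] → before → no.
proc4 [t=55, t=110] → before → no.
proc5 [t=75, t=120] → before → no.
proc6 [t=256, t=282] → after → no.
proc8 [t=265, t=273] → after → no.
Result: none.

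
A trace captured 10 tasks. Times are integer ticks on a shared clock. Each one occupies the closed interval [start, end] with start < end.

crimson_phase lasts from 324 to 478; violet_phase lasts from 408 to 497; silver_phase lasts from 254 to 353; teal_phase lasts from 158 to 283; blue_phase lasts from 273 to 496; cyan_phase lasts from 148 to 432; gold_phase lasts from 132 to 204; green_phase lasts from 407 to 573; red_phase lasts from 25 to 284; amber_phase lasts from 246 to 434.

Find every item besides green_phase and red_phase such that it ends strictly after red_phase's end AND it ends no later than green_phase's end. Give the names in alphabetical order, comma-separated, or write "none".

Conditions: its end is strictly after red_phase's end (X.end > 284) AND its end is no later than green_phase's end (X.end <= 573).
amber_phase: end 434 > 284? ✓; end 434 <= 573? ✓ → yes.
blue_phase: end 496 > 284? ✓; end 496 <= 573? ✓ → yes.
crimson_phase: end 478 > 284? ✓; end 478 <= 573? ✓ → yes.
cyan_phase: end 432 > 284? ✓; end 432 <= 573? ✓ → yes.
gold_phase: end 204 > 284? ✗; end 204 <= 573? ✓ → no.
silver_phase: end 353 > 284? ✓; end 353 <= 573? ✓ → yes.
teal_phase: end 283 > 284? ✗; end 283 <= 573? ✓ → no.
violet_phase: end 497 > 284? ✓; end 497 <= 573? ✓ → yes.
Result: amber_phase, blue_phase, crimson_phase, cyan_phase, silver_phase, violet_phase.

amber_phase, blue_phase, crimson_phase, cyan_phase, silver_phase, violet_phase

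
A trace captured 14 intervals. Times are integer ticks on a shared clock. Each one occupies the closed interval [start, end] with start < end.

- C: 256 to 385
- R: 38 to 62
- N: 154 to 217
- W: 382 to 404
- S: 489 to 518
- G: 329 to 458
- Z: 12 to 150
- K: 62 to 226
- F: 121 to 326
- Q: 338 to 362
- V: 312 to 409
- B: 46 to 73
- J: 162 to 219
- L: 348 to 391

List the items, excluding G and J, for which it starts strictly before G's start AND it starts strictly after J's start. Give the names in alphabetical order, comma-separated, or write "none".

Conditions: its start is strictly before G's start (X.start < 329) AND its start is strictly after J's start (X.start > 162).
B: start 46 < 329? ✓; start 46 > 162? ✗ → no.
C: start 256 < 329? ✓; start 256 > 162? ✓ → yes.
F: start 121 < 329? ✓; start 121 > 162? ✗ → no.
K: start 62 < 329? ✓; start 62 > 162? ✗ → no.
L: start 348 < 329? ✗; start 348 > 162? ✓ → no.
N: start 154 < 329? ✓; start 154 > 162? ✗ → no.
Q: start 338 < 329? ✗; start 338 > 162? ✓ → no.
R: start 38 < 329? ✓; start 38 > 162? ✗ → no.
S: start 489 < 329? ✗; start 489 > 162? ✓ → no.
V: start 312 < 329? ✓; start 312 > 162? ✓ → yes.
W: start 382 < 329? ✗; start 382 > 162? ✓ → no.
Z: start 12 < 329? ✓; start 12 > 162? ✗ → no.
Result: C, V.

C, V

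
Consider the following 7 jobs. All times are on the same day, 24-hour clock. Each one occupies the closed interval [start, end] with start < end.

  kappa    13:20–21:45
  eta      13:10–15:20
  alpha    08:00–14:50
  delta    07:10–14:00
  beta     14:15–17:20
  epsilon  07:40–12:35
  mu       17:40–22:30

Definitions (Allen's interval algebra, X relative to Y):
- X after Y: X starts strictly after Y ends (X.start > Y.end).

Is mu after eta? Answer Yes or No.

mu = [17:40, 22:30], eta = [13:10, 15:20].
Actual relation of mu to eta: after.
Asked whether 'after' holds → Yes.

Yes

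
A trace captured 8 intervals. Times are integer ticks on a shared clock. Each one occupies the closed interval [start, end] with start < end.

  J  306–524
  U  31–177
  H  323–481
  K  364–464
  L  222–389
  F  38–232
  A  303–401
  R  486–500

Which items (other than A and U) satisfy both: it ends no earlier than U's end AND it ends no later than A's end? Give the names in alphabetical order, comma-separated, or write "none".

F, L

Conditions: its end is no earlier than U's end (X.end >= 177) AND its end is no later than A's end (X.end <= 401).
F: end 232 >= 177? ✓; end 232 <= 401? ✓ → yes.
H: end 481 >= 177? ✓; end 481 <= 401? ✗ → no.
J: end 524 >= 177? ✓; end 524 <= 401? ✗ → no.
K: end 464 >= 177? ✓; end 464 <= 401? ✗ → no.
L: end 389 >= 177? ✓; end 389 <= 401? ✓ → yes.
R: end 500 >= 177? ✓; end 500 <= 401? ✗ → no.
Result: F, L.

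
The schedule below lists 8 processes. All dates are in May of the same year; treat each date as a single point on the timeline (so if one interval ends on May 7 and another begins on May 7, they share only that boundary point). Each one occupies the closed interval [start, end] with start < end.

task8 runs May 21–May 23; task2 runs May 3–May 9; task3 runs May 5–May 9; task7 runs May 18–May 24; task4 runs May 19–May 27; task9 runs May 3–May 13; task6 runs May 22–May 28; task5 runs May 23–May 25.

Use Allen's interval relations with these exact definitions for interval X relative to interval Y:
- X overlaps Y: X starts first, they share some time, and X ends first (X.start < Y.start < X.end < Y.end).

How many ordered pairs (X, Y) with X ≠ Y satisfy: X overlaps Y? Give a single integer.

Checking all 56 ordered pairs for relation 'overlaps'; matching pairs in alphabetical order:
(task4, task6): task4 overlaps task6 ✓
(task7, task4): task7 overlaps task4 ✓
(task7, task5): task7 overlaps task5 ✓
(task7, task6): task7 overlaps task6 ✓
(task8, task6): task8 overlaps task6 ✓
Count: 5.

5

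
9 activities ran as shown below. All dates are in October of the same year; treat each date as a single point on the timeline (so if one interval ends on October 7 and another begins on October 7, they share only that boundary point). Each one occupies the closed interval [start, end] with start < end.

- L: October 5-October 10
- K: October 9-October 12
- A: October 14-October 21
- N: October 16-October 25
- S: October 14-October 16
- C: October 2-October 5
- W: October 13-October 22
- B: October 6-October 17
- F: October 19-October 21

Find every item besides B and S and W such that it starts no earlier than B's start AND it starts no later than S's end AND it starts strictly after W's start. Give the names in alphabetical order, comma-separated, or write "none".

Conditions: its start is no earlier than B's start (X.start >= October 6) AND its start is no later than S's end (X.start <= October 16) AND its start is strictly after W's start (X.start > October 13).
A: start October 14 >= October 6? ✓; start October 14 <= October 16? ✓; start October 14 > October 13? ✓ → yes.
C: start October 2 >= October 6? ✗; start October 2 <= October 16? ✓; start October 2 > October 13? ✗ → no.
F: start October 19 >= October 6? ✓; start October 19 <= October 16? ✗; start October 19 > October 13? ✓ → no.
K: start October 9 >= October 6? ✓; start October 9 <= October 16? ✓; start October 9 > October 13? ✗ → no.
L: start October 5 >= October 6? ✗; start October 5 <= October 16? ✓; start October 5 > October 13? ✗ → no.
N: start October 16 >= October 6? ✓; start October 16 <= October 16? ✓; start October 16 > October 13? ✓ → yes.
Result: A, N.

A, N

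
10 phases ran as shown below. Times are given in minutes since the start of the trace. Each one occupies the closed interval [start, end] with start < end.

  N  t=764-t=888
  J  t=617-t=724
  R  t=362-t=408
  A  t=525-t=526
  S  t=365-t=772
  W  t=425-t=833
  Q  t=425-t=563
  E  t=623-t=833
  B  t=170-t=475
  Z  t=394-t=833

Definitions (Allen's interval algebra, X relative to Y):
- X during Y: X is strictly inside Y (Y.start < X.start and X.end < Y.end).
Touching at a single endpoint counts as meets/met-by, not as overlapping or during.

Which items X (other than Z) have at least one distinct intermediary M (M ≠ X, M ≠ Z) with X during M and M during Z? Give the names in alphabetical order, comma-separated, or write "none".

A

Target Z = [t=394, t=833].
Intermediaries M with M during Z: A, J, Q.
Via A — items with X during A: none.
Via J — items with X during J: none.
Via Q — items with X during Q: A.
Union: A.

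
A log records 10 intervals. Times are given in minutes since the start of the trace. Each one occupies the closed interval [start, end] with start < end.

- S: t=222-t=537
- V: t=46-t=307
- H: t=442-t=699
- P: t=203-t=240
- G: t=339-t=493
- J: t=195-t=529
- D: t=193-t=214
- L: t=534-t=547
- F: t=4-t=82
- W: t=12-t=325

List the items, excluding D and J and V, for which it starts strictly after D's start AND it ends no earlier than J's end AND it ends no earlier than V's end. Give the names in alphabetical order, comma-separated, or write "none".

Conditions: its start is strictly after D's start (X.start > t=193) AND its end is no earlier than J's end (X.end >= t=529) AND its end is no earlier than V's end (X.end >= t=307).
F: start t=4 > t=193? ✗; end t=82 >= t=529? ✗; end t=82 >= t=307? ✗ → no.
G: start t=339 > t=193? ✓; end t=493 >= t=529? ✗; end t=493 >= t=307? ✓ → no.
H: start t=442 > t=193? ✓; end t=699 >= t=529? ✓; end t=699 >= t=307? ✓ → yes.
L: start t=534 > t=193? ✓; end t=547 >= t=529? ✓; end t=547 >= t=307? ✓ → yes.
P: start t=203 > t=193? ✓; end t=240 >= t=529? ✗; end t=240 >= t=307? ✗ → no.
S: start t=222 > t=193? ✓; end t=537 >= t=529? ✓; end t=537 >= t=307? ✓ → yes.
W: start t=12 > t=193? ✗; end t=325 >= t=529? ✗; end t=325 >= t=307? ✓ → no.
Result: H, L, S.

H, L, S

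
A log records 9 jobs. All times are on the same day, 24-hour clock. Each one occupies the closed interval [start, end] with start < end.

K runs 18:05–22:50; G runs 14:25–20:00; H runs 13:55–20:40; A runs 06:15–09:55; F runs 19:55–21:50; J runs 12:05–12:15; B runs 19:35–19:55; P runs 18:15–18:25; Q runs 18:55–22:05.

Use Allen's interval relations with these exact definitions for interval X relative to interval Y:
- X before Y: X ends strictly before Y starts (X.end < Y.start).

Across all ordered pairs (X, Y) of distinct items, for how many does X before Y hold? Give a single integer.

18

Checking all 72 ordered pairs for relation 'before'; matching pairs in alphabetical order:
(A, B): A before B ✓
(A, F): A before F ✓
(A, G): A before G ✓
(A, H): A before H ✓
(A, J): A before J ✓
(A, K): A before K ✓
(A, P): A before P ✓
(A, Q): A before Q ✓
(J, B): J before B ✓
(J, F): J before F ✓
(J, G): J before G ✓
(J, H): J before H ✓
(J, K): J before K ✓
(J, P): J before P ✓
(J, Q): J before Q ✓
(P, B): P before B ✓
(P, F): P before F ✓
(P, Q): P before Q ✓
Count: 18.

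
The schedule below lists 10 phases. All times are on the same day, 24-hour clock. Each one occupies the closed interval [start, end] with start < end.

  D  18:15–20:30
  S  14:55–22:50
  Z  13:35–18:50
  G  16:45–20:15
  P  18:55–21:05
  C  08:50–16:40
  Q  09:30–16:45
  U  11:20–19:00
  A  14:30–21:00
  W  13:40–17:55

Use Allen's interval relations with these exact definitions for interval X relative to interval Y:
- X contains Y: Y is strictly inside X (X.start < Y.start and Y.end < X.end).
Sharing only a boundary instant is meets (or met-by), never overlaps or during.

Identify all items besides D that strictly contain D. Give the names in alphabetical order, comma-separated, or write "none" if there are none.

Target D = [18:15, 20:30].
A [14:30, 21:00] → contains → yes.
C [08:50, 16:40] → before → no.
G [16:45, 20:15] → overlaps → no.
P [18:55, 21:05] → overlapped-by → no.
Q [09:30, 16:45] → before → no.
S [14:55, 22:50] → contains → yes.
U [11:20, 19:00] → overlaps → no.
W [13:40, 17:55] → before → no.
Z [13:35, 18:50] → overlaps → no.
Result: A, S.

A, S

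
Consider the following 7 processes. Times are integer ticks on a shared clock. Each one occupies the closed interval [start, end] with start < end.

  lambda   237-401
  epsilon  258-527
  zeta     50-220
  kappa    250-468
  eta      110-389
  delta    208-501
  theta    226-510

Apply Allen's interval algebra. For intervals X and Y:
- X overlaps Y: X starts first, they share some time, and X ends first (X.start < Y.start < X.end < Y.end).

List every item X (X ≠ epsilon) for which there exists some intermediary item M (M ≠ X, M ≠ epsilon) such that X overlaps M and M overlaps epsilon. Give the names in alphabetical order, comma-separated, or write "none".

delta, eta, lambda, zeta

Target epsilon = [258, 527].
Intermediaries M with M overlaps epsilon: delta, eta, kappa, lambda, theta.
Via delta — items with X overlaps delta: eta, zeta.
Via eta — items with X overlaps eta: zeta.
Via kappa — items with X overlaps kappa: eta, lambda.
Via lambda — items with X overlaps lambda: eta.
Via theta — items with X overlaps theta: delta, eta.
Union: delta, eta, lambda, zeta.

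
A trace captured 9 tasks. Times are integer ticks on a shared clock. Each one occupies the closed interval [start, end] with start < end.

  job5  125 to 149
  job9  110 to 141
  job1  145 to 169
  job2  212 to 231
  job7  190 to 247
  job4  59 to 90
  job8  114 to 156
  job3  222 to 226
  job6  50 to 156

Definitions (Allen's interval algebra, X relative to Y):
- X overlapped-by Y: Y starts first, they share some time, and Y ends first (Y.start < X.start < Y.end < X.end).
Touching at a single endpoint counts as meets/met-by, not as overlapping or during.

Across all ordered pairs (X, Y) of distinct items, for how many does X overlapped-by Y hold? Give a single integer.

Checking all 72 ordered pairs for relation 'overlapped-by'; matching pairs in alphabetical order:
(job1, job5): job1 overlapped-by job5 ✓
(job1, job6): job1 overlapped-by job6 ✓
(job1, job8): job1 overlapped-by job8 ✓
(job5, job9): job5 overlapped-by job9 ✓
(job8, job9): job8 overlapped-by job9 ✓
Count: 5.

5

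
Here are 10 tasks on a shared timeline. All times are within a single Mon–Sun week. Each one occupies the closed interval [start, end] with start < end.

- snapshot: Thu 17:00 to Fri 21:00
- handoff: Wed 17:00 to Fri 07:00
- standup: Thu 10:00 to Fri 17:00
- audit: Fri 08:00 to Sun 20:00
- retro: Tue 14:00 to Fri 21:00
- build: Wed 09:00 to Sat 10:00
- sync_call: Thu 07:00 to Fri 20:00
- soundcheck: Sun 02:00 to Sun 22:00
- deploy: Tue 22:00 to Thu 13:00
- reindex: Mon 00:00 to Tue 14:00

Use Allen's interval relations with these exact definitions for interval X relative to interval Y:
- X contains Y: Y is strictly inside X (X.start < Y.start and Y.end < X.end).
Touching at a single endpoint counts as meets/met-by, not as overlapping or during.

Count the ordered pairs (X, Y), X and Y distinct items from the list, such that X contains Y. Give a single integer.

9

Checking all 90 ordered pairs for relation 'contains'; matching pairs in alphabetical order:
(build, handoff): build contains handoff ✓
(build, snapshot): build contains snapshot ✓
(build, standup): build contains standup ✓
(build, sync_call): build contains sync_call ✓
(retro, deploy): retro contains deploy ✓
(retro, handoff): retro contains handoff ✓
(retro, standup): retro contains standup ✓
(retro, sync_call): retro contains sync_call ✓
(sync_call, standup): sync_call contains standup ✓
Count: 9.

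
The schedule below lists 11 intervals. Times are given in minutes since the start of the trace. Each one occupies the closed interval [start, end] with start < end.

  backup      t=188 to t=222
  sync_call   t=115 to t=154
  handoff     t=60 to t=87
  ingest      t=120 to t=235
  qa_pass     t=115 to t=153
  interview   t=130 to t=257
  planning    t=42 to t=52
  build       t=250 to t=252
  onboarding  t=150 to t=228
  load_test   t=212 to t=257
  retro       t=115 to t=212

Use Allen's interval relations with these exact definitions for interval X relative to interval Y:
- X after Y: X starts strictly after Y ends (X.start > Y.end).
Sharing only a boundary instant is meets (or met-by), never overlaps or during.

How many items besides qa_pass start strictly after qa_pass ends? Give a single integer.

3

Target qa_pass = [t=115, t=153].
backup [t=188, t=222] → after → counts.
build [t=250, t=252] → after → counts.
handoff [t=60, t=87] → before → no.
ingest [t=120, t=235] → overlapped-by → no.
interview [t=130, t=257] → overlapped-by → no.
load_test [t=212, t=257] → after → counts.
onboarding [t=150, t=228] → overlapped-by → no.
planning [t=42, t=52] → before → no.
retro [t=115, t=212] → started-by → no.
sync_call [t=115, t=154] → started-by → no.
Total: 3.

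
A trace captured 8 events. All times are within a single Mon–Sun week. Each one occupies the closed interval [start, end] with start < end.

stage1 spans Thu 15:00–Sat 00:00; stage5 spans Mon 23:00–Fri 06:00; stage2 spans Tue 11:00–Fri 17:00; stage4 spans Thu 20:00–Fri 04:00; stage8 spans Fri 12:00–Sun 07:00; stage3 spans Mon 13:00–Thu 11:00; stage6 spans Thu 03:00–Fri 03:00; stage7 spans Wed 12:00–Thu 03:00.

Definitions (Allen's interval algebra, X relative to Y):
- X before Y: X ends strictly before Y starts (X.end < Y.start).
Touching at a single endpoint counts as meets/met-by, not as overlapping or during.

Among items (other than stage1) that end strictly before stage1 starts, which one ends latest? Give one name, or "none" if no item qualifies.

Target stage1 = [Thu 15:00, Sat 00:00].
stage2 [Tue 11:00, Fri 17:00] → overlaps → excluded.
stage3 [Mon 13:00, Thu 11:00] → before → candidate.
stage4 [Thu 20:00, Fri 04:00] → during → excluded.
stage5 [Mon 23:00, Fri 06:00] → overlaps → excluded.
stage6 [Thu 03:00, Fri 03:00] → overlaps → excluded.
stage7 [Wed 12:00, Thu 03:00] → before → candidate.
stage8 [Fri 12:00, Sun 07:00] → overlapped-by → excluded.
Among candidates, latest end is Thu 11:00 → stage3.

stage3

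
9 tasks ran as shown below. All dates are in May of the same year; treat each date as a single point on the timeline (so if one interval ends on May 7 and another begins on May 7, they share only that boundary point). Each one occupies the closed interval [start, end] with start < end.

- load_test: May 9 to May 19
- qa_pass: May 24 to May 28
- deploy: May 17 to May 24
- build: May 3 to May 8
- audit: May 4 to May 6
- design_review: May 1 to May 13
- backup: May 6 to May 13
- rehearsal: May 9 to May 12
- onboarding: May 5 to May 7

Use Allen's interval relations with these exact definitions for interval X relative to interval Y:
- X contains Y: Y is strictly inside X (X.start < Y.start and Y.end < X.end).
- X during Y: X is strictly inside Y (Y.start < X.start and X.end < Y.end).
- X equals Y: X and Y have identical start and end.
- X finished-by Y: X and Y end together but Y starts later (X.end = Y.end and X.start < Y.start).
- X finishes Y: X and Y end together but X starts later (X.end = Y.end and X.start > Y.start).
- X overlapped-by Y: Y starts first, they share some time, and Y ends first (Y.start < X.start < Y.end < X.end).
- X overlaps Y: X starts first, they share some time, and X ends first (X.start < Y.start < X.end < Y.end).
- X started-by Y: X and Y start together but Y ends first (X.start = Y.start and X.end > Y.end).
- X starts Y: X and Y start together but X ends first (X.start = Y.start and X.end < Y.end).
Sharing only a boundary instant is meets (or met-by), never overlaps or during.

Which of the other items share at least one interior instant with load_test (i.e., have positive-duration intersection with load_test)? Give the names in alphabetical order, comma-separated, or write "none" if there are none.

Target load_test = [May 9, May 19].
audit [May 4, May 6] → before → no.
backup [May 6, May 13] → overlaps → yes.
build [May 3, May 8] → before → no.
deploy [May 17, May 24] → overlapped-by → yes.
design_review [May 1, May 13] → overlaps → yes.
onboarding [May 5, May 7] → before → no.
qa_pass [May 24, May 28] → after → no.
rehearsal [May 9, May 12] → starts → yes.
Result: backup, deploy, design_review, rehearsal.

backup, deploy, design_review, rehearsal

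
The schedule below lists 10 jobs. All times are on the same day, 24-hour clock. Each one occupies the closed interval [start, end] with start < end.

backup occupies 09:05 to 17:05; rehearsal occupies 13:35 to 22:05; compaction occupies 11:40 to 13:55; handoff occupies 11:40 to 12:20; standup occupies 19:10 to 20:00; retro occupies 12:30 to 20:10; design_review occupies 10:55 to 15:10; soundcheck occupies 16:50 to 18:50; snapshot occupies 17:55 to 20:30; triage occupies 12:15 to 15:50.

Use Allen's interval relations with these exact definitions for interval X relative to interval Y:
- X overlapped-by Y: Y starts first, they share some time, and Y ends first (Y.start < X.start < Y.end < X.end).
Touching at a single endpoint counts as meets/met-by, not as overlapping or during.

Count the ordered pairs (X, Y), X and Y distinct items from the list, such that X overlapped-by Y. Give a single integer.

Checking all 90 ordered pairs for relation 'overlapped-by'; matching pairs in alphabetical order:
(rehearsal, backup): rehearsal overlapped-by backup ✓
(rehearsal, compaction): rehearsal overlapped-by compaction ✓
(rehearsal, design_review): rehearsal overlapped-by design_review ✓
(rehearsal, retro): rehearsal overlapped-by retro ✓
(rehearsal, triage): rehearsal overlapped-by triage ✓
(retro, backup): retro overlapped-by backup ✓
(retro, compaction): retro overlapped-by compaction ✓
(retro, design_review): retro overlapped-by design_review ✓
(retro, triage): retro overlapped-by triage ✓
(snapshot, retro): snapshot overlapped-by retro ✓
(snapshot, soundcheck): snapshot overlapped-by soundcheck ✓
(soundcheck, backup): soundcheck overlapped-by backup ✓
(triage, compaction): triage overlapped-by compaction ✓
(triage, design_review): triage overlapped-by design_review ✓
(triage, handoff): triage overlapped-by handoff ✓
Count: 15.

15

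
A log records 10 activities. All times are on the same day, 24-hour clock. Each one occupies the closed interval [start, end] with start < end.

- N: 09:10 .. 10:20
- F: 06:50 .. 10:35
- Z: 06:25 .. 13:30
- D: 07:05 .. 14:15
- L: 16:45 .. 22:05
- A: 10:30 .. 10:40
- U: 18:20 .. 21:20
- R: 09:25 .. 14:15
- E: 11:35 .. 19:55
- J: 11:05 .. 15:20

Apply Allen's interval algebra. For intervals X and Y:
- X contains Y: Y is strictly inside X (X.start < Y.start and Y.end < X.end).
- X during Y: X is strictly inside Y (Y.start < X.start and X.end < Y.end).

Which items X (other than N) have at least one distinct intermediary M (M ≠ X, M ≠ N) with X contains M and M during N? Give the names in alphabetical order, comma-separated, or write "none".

none

Target N = [09:10, 10:20].
Intermediaries M with M during N: none.
Union: none.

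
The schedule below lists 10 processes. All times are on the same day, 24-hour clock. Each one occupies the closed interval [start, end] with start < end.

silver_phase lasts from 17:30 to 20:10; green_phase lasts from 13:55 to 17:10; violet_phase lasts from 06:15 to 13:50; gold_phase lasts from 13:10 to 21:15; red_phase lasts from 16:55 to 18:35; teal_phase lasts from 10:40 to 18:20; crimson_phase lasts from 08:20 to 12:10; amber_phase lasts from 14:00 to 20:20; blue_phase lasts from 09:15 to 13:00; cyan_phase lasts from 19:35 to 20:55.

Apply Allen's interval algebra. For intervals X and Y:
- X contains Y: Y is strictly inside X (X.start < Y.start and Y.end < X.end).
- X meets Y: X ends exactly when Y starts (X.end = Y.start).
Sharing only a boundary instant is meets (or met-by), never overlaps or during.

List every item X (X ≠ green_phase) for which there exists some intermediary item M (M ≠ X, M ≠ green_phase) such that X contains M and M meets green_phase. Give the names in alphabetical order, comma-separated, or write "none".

none

Target green_phase = [13:55, 17:10].
Intermediaries M with M meets green_phase: none.
Union: none.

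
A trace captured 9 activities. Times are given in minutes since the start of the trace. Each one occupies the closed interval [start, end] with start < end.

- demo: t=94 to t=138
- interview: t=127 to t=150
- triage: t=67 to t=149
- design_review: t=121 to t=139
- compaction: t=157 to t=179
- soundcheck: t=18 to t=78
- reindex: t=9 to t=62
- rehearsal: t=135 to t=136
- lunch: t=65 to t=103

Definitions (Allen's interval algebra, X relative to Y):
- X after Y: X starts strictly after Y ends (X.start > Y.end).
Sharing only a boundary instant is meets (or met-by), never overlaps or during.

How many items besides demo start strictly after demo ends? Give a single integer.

Target demo = [t=94, t=138].
compaction [t=157, t=179] → after → counts.
design_review [t=121, t=139] → overlapped-by → no.
interview [t=127, t=150] → overlapped-by → no.
lunch [t=65, t=103] → overlaps → no.
rehearsal [t=135, t=136] → during → no.
reindex [t=9, t=62] → before → no.
soundcheck [t=18, t=78] → before → no.
triage [t=67, t=149] → contains → no.
Total: 1.

1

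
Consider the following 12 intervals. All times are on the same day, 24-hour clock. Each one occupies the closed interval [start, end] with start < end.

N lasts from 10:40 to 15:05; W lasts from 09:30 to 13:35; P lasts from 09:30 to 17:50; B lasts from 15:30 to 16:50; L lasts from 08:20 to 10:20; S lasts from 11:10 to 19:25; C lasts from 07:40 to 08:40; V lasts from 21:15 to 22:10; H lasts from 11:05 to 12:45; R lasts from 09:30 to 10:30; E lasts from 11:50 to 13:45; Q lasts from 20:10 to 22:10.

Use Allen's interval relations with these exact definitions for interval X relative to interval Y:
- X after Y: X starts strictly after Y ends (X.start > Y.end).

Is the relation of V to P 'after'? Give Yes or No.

Yes

V = [21:15, 22:10], P = [09:30, 17:50].
Actual relation of V to P: after.
Asked whether 'after' holds → Yes.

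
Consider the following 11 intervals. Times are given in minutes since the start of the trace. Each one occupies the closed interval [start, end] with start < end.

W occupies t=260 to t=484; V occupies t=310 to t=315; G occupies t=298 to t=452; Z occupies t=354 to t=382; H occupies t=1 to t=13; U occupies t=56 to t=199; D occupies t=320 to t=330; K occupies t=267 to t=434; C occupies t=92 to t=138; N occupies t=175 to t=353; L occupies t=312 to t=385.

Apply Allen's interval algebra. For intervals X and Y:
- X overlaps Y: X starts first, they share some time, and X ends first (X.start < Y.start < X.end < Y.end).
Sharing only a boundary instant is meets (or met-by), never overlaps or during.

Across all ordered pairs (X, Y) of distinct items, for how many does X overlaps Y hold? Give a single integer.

7

Checking all 110 ordered pairs for relation 'overlaps'; matching pairs in alphabetical order:
(K, G): K overlaps G ✓
(N, G): N overlaps G ✓
(N, K): N overlaps K ✓
(N, L): N overlaps L ✓
(N, W): N overlaps W ✓
(U, N): U overlaps N ✓
(V, L): V overlaps L ✓
Count: 7.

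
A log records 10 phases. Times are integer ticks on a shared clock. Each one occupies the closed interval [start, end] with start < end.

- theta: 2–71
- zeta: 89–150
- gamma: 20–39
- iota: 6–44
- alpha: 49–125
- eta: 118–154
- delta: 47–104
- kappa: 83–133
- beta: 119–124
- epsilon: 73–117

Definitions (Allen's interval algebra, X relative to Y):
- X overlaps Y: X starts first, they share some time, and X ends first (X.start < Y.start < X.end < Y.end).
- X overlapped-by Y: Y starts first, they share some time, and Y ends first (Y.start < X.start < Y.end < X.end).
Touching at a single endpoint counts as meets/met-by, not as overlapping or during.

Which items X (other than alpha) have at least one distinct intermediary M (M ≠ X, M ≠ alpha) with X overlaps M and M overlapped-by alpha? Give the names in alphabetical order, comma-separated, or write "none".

Target alpha = [49, 125].
Intermediaries M with M overlapped-by alpha: eta, kappa, zeta.
Via eta — items with X overlaps eta: kappa, zeta.
Via kappa — items with X overlaps kappa: delta, epsilon.
Via zeta — items with X overlaps zeta: delta, epsilon, kappa.
Union: delta, epsilon, kappa, zeta.

delta, epsilon, kappa, zeta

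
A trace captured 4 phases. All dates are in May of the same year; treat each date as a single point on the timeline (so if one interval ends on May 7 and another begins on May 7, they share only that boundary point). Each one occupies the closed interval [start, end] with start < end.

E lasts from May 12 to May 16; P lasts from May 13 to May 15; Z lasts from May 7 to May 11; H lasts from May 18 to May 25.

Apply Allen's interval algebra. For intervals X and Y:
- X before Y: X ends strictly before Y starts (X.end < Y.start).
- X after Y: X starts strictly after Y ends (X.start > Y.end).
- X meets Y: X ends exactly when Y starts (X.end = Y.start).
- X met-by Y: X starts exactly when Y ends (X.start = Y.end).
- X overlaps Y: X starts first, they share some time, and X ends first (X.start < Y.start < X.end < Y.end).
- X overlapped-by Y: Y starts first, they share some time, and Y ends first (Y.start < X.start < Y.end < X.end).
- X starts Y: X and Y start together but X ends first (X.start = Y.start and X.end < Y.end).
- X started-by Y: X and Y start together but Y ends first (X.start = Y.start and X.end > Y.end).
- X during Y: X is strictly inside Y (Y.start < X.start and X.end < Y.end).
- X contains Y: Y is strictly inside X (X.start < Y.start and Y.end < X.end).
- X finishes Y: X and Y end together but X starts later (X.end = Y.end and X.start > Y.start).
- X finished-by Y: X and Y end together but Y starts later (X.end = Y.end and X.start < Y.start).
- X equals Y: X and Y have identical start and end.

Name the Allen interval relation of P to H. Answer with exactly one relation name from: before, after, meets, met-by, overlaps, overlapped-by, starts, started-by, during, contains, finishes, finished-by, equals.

before

P = [May 13, May 15]; H = [May 18, May 25].
Compare endpoints: P.start < H.start, P.start < H.end, P.end < H.start, P.end < H.end.
That pattern is 'before'.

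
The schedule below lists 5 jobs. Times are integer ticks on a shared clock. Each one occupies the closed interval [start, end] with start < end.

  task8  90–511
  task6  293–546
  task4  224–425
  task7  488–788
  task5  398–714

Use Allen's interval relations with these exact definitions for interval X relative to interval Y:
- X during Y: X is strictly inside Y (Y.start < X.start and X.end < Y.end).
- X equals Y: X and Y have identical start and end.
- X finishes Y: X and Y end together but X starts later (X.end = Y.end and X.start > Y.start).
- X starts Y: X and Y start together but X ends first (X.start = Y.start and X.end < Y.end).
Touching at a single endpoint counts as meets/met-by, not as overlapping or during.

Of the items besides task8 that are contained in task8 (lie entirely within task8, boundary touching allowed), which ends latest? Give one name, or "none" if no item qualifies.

Target task8 = [90, 511].
task4 [224, 425] → during → candidate.
task5 [398, 714] → overlapped-by → excluded.
task6 [293, 546] → overlapped-by → excluded.
task7 [488, 788] → overlapped-by → excluded.
Among candidates, latest end is 425 → task4.

task4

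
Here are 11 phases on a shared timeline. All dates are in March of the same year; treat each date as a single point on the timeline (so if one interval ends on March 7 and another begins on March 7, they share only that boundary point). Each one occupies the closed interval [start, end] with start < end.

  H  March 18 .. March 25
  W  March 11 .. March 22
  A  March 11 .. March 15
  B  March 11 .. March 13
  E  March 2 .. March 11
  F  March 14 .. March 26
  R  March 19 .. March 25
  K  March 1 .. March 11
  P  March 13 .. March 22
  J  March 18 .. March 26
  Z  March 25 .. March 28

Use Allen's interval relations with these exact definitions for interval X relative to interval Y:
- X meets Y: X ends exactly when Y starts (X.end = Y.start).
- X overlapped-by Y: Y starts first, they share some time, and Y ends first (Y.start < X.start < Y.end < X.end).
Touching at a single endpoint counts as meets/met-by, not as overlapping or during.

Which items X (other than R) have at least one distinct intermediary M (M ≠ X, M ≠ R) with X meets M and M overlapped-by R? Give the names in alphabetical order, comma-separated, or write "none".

Target R = [March 19, March 25].
Intermediaries M with M overlapped-by R: none.
Union: none.

none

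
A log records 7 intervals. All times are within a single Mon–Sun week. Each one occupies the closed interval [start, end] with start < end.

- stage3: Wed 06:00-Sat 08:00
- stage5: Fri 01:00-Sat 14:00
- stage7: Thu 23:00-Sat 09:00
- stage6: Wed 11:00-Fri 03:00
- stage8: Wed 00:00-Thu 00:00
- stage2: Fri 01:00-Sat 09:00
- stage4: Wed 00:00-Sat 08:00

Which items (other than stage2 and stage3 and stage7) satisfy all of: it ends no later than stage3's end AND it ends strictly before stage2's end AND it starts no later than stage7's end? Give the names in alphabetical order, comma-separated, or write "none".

stage4, stage6, stage8

Conditions: its end is no later than stage3's end (X.end <= Sat 08:00) AND its end is strictly before stage2's end (X.end < Sat 09:00) AND its start is no later than stage7's end (X.start <= Sat 09:00).
stage4: end Sat 08:00 <= Sat 08:00? ✓; end Sat 08:00 < Sat 09:00? ✓; start Wed 00:00 <= Sat 09:00? ✓ → yes.
stage5: end Sat 14:00 <= Sat 08:00? ✗; end Sat 14:00 < Sat 09:00? ✗; start Fri 01:00 <= Sat 09:00? ✓ → no.
stage6: end Fri 03:00 <= Sat 08:00? ✓; end Fri 03:00 < Sat 09:00? ✓; start Wed 11:00 <= Sat 09:00? ✓ → yes.
stage8: end Thu 00:00 <= Sat 08:00? ✓; end Thu 00:00 < Sat 09:00? ✓; start Wed 00:00 <= Sat 09:00? ✓ → yes.
Result: stage4, stage6, stage8.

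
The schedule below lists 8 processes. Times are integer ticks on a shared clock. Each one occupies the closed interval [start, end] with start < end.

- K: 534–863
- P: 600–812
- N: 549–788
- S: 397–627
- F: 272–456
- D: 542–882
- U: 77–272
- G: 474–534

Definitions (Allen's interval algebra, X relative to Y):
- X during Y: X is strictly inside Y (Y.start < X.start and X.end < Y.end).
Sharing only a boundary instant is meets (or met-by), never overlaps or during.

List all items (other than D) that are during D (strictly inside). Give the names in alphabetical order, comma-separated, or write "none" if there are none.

N, P

Target D = [542, 882].
F [272, 456] → before → no.
G [474, 534] → before → no.
K [534, 863] → overlaps → no.
N [549, 788] → during → yes.
P [600, 812] → during → yes.
S [397, 627] → overlaps → no.
U [77, 272] → before → no.
Result: N, P.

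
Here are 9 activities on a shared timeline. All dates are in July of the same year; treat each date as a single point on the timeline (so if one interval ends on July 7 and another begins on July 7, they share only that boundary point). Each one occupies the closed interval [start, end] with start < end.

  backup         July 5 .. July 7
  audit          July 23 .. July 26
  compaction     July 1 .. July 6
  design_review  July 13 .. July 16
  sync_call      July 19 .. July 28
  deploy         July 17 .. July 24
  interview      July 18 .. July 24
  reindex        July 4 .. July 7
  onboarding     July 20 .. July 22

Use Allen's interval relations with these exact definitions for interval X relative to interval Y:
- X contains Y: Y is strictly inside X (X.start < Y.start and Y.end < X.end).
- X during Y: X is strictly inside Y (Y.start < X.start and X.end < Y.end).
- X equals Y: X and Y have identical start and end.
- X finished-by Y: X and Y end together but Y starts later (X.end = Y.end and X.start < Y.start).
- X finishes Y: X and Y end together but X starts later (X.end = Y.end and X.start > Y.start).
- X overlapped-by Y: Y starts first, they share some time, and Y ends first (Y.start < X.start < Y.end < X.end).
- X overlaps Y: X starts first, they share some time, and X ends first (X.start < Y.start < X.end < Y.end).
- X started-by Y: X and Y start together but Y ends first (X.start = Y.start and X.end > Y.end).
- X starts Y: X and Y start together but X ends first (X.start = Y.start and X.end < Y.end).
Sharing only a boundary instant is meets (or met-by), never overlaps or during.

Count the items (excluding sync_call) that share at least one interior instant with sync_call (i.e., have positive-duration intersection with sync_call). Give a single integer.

4

Target sync_call = [July 19, July 28].
audit [July 23, July 26] → during → counts.
backup [July 5, July 7] → before → no.
compaction [July 1, July 6] → before → no.
deploy [July 17, July 24] → overlaps → counts.
design_review [July 13, July 16] → before → no.
interview [July 18, July 24] → overlaps → counts.
onboarding [July 20, July 22] → during → counts.
reindex [July 4, July 7] → before → no.
Total: 4.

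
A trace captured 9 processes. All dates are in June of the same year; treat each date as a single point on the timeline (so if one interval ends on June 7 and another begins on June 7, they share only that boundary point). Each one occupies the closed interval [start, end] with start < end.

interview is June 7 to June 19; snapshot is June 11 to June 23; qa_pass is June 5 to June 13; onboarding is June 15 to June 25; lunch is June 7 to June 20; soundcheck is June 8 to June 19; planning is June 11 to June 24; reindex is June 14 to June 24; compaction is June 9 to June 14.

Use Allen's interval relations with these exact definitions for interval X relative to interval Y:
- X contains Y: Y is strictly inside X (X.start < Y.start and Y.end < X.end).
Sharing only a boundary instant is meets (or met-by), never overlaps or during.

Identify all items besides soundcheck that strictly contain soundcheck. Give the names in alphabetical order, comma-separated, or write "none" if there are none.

lunch

Target soundcheck = [June 8, June 19].
compaction [June 9, June 14] → during → no.
interview [June 7, June 19] → finished-by → no.
lunch [June 7, June 20] → contains → yes.
onboarding [June 15, June 25] → overlapped-by → no.
planning [June 11, June 24] → overlapped-by → no.
qa_pass [June 5, June 13] → overlaps → no.
reindex [June 14, June 24] → overlapped-by → no.
snapshot [June 11, June 23] → overlapped-by → no.
Result: lunch.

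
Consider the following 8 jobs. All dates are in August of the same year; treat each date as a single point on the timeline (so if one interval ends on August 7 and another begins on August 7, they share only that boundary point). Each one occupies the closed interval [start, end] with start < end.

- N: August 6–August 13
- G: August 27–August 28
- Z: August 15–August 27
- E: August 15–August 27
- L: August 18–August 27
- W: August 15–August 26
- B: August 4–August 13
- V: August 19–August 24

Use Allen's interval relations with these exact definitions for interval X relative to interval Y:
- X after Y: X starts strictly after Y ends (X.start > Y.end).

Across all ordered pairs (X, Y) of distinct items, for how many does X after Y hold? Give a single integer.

Checking all 56 ordered pairs for relation 'after'; matching pairs in alphabetical order:
(E, B): E after B ✓
(E, N): E after N ✓
(G, B): G after B ✓
(G, N): G after N ✓
(G, V): G after V ✓
(G, W): G after W ✓
(L, B): L after B ✓
(L, N): L after N ✓
(V, B): V after B ✓
(V, N): V after N ✓
(W, B): W after B ✓
(W, N): W after N ✓
(Z, B): Z after B ✓
(Z, N): Z after N ✓
Count: 14.

14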